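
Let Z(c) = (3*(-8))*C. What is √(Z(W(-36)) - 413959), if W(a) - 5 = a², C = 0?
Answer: I*√413959 ≈ 643.4*I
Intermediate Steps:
W(a) = 5 + a²
Z(c) = 0 (Z(c) = (3*(-8))*0 = -24*0 = 0)
√(Z(W(-36)) - 413959) = √(0 - 413959) = √(-413959) = I*√413959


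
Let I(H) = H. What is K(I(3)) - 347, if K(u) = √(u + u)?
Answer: -347 + √6 ≈ -344.55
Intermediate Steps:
K(u) = √2*√u (K(u) = √(2*u) = √2*√u)
K(I(3)) - 347 = √2*√3 - 347 = √6 - 347 = -347 + √6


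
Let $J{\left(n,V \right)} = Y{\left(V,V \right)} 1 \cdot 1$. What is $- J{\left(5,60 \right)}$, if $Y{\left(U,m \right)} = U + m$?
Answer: $-120$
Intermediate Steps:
$J{\left(n,V \right)} = 2 V$ ($J{\left(n,V \right)} = \left(V + V\right) 1 \cdot 1 = 2 V 1 \cdot 1 = 2 V 1 = 2 V$)
$- J{\left(5,60 \right)} = - 2 \cdot 60 = \left(-1\right) 120 = -120$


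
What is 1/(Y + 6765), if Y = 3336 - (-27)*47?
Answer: 1/11370 ≈ 8.7951e-5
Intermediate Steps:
Y = 4605 (Y = 3336 - 1*(-1269) = 3336 + 1269 = 4605)
1/(Y + 6765) = 1/(4605 + 6765) = 1/11370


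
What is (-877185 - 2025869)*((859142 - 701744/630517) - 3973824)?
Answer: 5701193522212440252/630517 ≈ 9.0421e+12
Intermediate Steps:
(-877185 - 2025869)*((859142 - 701744/630517) - 3973824) = -2903054*((859142 - 701744/630517) - 3973824) = -2903054*(541702934670/630517 - 3973824) = -2903054*(-1963860652338/630517) = 5701193522212440252/630517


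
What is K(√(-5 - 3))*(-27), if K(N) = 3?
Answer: -81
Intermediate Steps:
K(√(-5 - 3))*(-27) = 3*(-27) = -81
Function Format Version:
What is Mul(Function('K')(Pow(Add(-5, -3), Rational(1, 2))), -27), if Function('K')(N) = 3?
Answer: -81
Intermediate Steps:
Mul(Function('K')(Pow(Add(-5, -3), Rational(1, 2))), -27) = Mul(3, -27) = -81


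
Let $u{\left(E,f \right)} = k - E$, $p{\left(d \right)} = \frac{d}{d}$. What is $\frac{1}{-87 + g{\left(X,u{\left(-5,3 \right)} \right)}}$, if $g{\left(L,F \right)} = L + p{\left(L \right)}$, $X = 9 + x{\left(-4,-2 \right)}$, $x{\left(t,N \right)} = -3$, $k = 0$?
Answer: $- \frac{1}{80} \approx -0.0125$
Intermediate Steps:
$p{\left(d \right)} = 1$
$u{\left(E,f \right)} = - E$ ($u{\left(E,f \right)} = 0 - E = - E$)
$X = 6$ ($X = 9 - 3 = 6$)
$g{\left(L,F \right)} = 1 + L$ ($g{\left(L,F \right)} = L + 1 = 1 + L$)
$\frac{1}{-87 + g{\left(X,u{\left(-5,3 \right)} \right)}} = \frac{1}{-87 + \left(1 + 6\right)} = \frac{1}{-87 + 7} = \frac{1}{-80} = - \frac{1}{80}$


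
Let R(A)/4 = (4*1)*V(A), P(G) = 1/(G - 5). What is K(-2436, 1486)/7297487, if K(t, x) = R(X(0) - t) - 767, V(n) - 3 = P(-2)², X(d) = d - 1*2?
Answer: -35215/357576863 ≈ -9.8482e-5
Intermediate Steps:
X(d) = -2 + d (X(d) = d - 2 = -2 + d)
P(G) = 1/(-5 + G)
V(n) = 148/49 (V(n) = 3 + (1/(-5 - 2))² = 3 + (1/(-7))² = 3 + (-⅐)² = 3 + 1/49 = 148/49)
R(A) = 2368/49 (R(A) = 4*((4*1)*(148/49)) = 4*(4*(148/49)) = 4*(592/49) = 2368/49)
K(t, x) = -35215/49 (K(t, x) = 2368/49 - 767 = -35215/49)
K(-2436, 1486)/7297487 = -35215/49/7297487 = -35215/49*1/7297487 = -35215/357576863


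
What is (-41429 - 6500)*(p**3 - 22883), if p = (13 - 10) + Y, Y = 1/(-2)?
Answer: 8768083331/8 ≈ 1.0960e+9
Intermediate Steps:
Y = -1/2 ≈ -0.50000
p = 5/2 (p = (13 - 10) - 1/2 = 3 - 1/2 = 5/2 ≈ 2.5000)
(-41429 - 6500)*(p**3 - 22883) = (-41429 - 6500)*((5/2)**3 - 22883) = -47929*(125/8 - 22883) = -47929*(-182939/8) = 8768083331/8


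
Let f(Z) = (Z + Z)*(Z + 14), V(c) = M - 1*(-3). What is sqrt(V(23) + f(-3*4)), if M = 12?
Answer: I*sqrt(33) ≈ 5.7446*I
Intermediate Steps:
V(c) = 15 (V(c) = 12 - 1*(-3) = 12 + 3 = 15)
f(Z) = 2*Z*(14 + Z) (f(Z) = (2*Z)*(14 + Z) = 2*Z*(14 + Z))
sqrt(V(23) + f(-3*4)) = sqrt(15 + 2*(-3*4)*(14 - 3*4)) = sqrt(15 + 2*(-12)*(14 - 12)) = sqrt(15 + 2*(-12)*2) = sqrt(15 - 48) = sqrt(-33) = I*sqrt(33)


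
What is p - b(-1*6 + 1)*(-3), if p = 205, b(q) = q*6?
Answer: 115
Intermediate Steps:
b(q) = 6*q
p - b(-1*6 + 1)*(-3) = 205 - 6*(-1*6 + 1)*(-3) = 205 - 6*(-6 + 1)*(-3) = 205 - 6*(-5)*(-3) = 205 - (-30)*(-3) = 205 - 1*90 = 205 - 90 = 115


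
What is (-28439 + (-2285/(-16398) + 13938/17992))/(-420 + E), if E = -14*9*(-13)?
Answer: -2097542146795/89837492472 ≈ -23.348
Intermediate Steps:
E = 1638 (E = -126*(-13) = 1638)
(-28439 + (-2285/(-16398) + 13938/17992))/(-420 + E) = (-28439 + (-2285/(-16398) + 13938/17992))/(-420 + 1638) = (-28439 + (-2285*(-1/16398) + 13938*(1/17992)))/1218 = (-28439 + (2285/16398 + 6969/8996))*(1/1218) = (-28439 + 67416761/73758204)*(1/1218) = -2097542146795/73758204*1/1218 = -2097542146795/89837492472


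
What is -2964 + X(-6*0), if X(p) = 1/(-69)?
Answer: -204517/69 ≈ -2964.0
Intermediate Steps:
X(p) = -1/69
-2964 + X(-6*0) = -2964 - 1/69 = -204517/69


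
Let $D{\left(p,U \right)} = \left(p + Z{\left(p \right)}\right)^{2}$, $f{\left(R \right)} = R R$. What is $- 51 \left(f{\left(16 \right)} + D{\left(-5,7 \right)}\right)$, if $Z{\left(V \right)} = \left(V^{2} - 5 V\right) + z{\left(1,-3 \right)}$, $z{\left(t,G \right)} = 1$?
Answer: $-120972$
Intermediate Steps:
$f{\left(R \right)} = R^{2}$
$Z{\left(V \right)} = 1 + V^{2} - 5 V$ ($Z{\left(V \right)} = \left(V^{2} - 5 V\right) + 1 = 1 + V^{2} - 5 V$)
$D{\left(p,U \right)} = \left(1 + p^{2} - 4 p\right)^{2}$ ($D{\left(p,U \right)} = \left(p + \left(1 + p^{2} - 5 p\right)\right)^{2} = \left(1 + p^{2} - 4 p\right)^{2}$)
$- 51 \left(f{\left(16 \right)} + D{\left(-5,7 \right)}\right) = - 51 \left(16^{2} + \left(1 + \left(-5\right)^{2} - -20\right)^{2}\right) = - 51 \left(256 + \left(1 + 25 + 20\right)^{2}\right) = - 51 \left(256 + 46^{2}\right) = - 51 \left(256 + 2116\right) = \left(-51\right) 2372 = -120972$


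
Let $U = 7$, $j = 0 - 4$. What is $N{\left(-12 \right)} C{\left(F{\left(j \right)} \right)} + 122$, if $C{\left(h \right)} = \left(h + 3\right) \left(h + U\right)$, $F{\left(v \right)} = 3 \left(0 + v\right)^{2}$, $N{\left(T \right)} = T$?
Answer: $-33538$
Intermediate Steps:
$j = -4$ ($j = 0 - 4 = -4$)
$F{\left(v \right)} = 3 v^{2}$
$C{\left(h \right)} = \left(3 + h\right) \left(7 + h\right)$ ($C{\left(h \right)} = \left(h + 3\right) \left(h + 7\right) = \left(3 + h\right) \left(7 + h\right)$)
$N{\left(-12 \right)} C{\left(F{\left(j \right)} \right)} + 122 = - 12 \left(21 + \left(3 \left(-4\right)^{2}\right)^{2} + 10 \cdot 3 \left(-4\right)^{2}\right) + 122 = - 12 \left(21 + \left(3 \cdot 16\right)^{2} + 10 \cdot 3 \cdot 16\right) + 122 = - 12 \left(21 + 48^{2} + 10 \cdot 48\right) + 122 = - 12 \left(21 + 2304 + 480\right) + 122 = \left(-12\right) 2805 + 122 = -33660 + 122 = -33538$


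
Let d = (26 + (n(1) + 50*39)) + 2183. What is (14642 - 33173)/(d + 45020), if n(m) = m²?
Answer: -18531/49180 ≈ -0.37680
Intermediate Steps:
d = 4160 (d = (26 + (1² + 50*39)) + 2183 = (26 + (1 + 1950)) + 2183 = (26 + 1951) + 2183 = 1977 + 2183 = 4160)
(14642 - 33173)/(d + 45020) = (14642 - 33173)/(4160 + 45020) = -18531/49180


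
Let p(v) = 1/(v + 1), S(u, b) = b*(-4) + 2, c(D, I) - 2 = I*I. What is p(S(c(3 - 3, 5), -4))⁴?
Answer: 1/130321 ≈ 7.6734e-6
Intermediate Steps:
c(D, I) = 2 + I² (c(D, I) = 2 + I*I = 2 + I²)
S(u, b) = 2 - 4*b (S(u, b) = -4*b + 2 = 2 - 4*b)
p(v) = 1/(1 + v)
p(S(c(3 - 3, 5), -4))⁴ = (1/(1 + (2 - 4*(-4))))⁴ = (1/(1 + (2 + 16)))⁴ = (1/(1 + 18))⁴ = (1/19)⁴ = 1/130321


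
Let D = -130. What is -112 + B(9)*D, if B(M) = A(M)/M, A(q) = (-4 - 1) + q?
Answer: -1528/9 ≈ -169.78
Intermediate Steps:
A(q) = -5 + q
B(M) = (-5 + M)/M
-112 + B(9)*D = -112 + ((-5 + 9)/9)*(-130) = -112 + ((1/9)*4)*(-130) = -112 + (4/9)*(-130) = -112 - 520/9 = -1528/9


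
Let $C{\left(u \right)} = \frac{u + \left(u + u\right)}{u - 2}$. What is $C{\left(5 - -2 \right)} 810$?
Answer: $3402$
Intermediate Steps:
$C{\left(u \right)} = \frac{3 u}{-2 + u}$ ($C{\left(u \right)} = \frac{u + 2 u}{-2 + u} = \frac{3 u}{-2 + u}$)
$C{\left(5 - -2 \right)} 810 = \frac{3 \left(5 - -2\right)}{-2 + \left(5 - -2\right)} 810 = \frac{3 \left(5 + 2\right)}{-2 + \left(5 + 2\right)} 810 = 3 \cdot 7 \frac{1}{-2 + 7} \cdot 810 = 3 \cdot 7 \cdot \frac{1}{5} \cdot 810 = \frac{21}{5} \cdot 810 = 3402$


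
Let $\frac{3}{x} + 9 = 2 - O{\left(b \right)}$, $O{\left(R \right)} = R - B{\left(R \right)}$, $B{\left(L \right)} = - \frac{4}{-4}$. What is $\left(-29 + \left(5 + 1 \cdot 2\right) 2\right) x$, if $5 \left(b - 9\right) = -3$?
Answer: $\frac{25}{8} \approx 3.125$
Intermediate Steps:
$B{\left(L \right)} = 1$ ($B{\left(L \right)} = \left(-4\right) \left(- \frac{1}{4}\right) = 1$)
$b = \frac{42}{5}$ ($b = 9 + \frac{1}{5} \left(-3\right) = 9 - \frac{3}{5} = \frac{42}{5} \approx 8.4$)
$O{\left(R \right)} = -1 + R$ ($O{\left(R \right)} = R - 1 = -1 + R$)
$x = - \frac{5}{24}$ ($x = \frac{3}{-9 + \left(2 - \left(-1 + \frac{42}{5}\right)\right)} = \frac{3}{-9 + \left(2 - \frac{37}{5}\right)} = \frac{3}{-9 - \frac{27}{5}} = \frac{3}{- \frac{72}{5}} = 3 \left(- \frac{5}{72}\right) = - \frac{5}{24} \approx -0.20833$)
$\left(-29 + \left(5 + 1 \cdot 2\right) 2\right) x = \left(-29 + \left(5 + 1 \cdot 2\right) 2\right) \left(- \frac{5}{24}\right) = \left(-29 + \left(5 + 2\right) 2\right) \left(- \frac{5}{24}\right) = \left(-29 + 7 \cdot 2\right) \left(- \frac{5}{24}\right) = \left(-29 + 14\right) \left(- \frac{5}{24}\right) = \left(-15\right) \left(- \frac{5}{24}\right) = \frac{25}{8}$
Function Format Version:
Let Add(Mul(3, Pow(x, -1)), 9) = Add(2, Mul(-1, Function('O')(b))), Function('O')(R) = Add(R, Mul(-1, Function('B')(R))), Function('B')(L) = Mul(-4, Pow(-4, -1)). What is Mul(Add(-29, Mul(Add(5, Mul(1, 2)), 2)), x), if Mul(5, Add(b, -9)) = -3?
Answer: Rational(25, 8) ≈ 3.1250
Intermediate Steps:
Function('B')(L) = 1 (Function('B')(L) = Mul(-4, Rational(-1, 4)) = 1)
b = Rational(42, 5) (b = Add(9, Mul(Rational(1, 5), -3)) = Add(9, Rational(-3, 5)) = Rational(42, 5) ≈ 8.4000)
Function('O')(R) = Add(-1, R) (Function('O')(R) = Add(R, Mul(-1, 1)) = Add(R, -1) = Add(-1, R))
x = Rational(-5, 24) (x = Mul(3, Pow(Add(-9, Add(2, Mul(-1, Add(-1, Rational(42, 5))))), -1)) = Mul(3, Pow(Add(-9, Add(2, Mul(-1, Rational(37, 5)))), -1)) = Mul(3, Pow(Add(-9, Add(2, Rational(-37, 5))), -1)) = Mul(3, Pow(Add(-9, Rational(-27, 5)), -1)) = Mul(3, Pow(Rational(-72, 5), -1)) = Mul(3, Rational(-5, 72)) = Rational(-5, 24) ≈ -0.20833)
Mul(Add(-29, Mul(Add(5, Mul(1, 2)), 2)), x) = Mul(Add(-29, Mul(Add(5, Mul(1, 2)), 2)), Rational(-5, 24)) = Mul(Add(-29, Mul(Add(5, 2), 2)), Rational(-5, 24)) = Mul(Add(-29, Mul(7, 2)), Rational(-5, 24)) = Mul(Add(-29, 14), Rational(-5, 24)) = Mul(-15, Rational(-5, 24)) = Rational(25, 8)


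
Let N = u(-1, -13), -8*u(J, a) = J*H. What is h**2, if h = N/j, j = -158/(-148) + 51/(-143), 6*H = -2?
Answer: 27994681/8149756176 ≈ 0.0034350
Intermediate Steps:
H = -1/3 (H = (1/6)*(-2) = -1/3 ≈ -0.33333)
j = 7523/10582 (j = -158*(-1/148) + 51*(-1/143) = 79/74 - 51/143 = 7523/10582 ≈ 0.71092)
u(J, a) = J/24 (u(J, a) = -J*(-1)/(8*3) = -(-1)*J/24 = J/24)
N = -1/24 (N = (1/24)*(-1) = -1/24 ≈ -0.041667)
h = -5291/90276 (h = -1/(24*7523/10582) = -1/24*10582/7523 = -5291/90276 ≈ -0.058609)
h**2 = (-5291/90276)**2 = 27994681/8149756176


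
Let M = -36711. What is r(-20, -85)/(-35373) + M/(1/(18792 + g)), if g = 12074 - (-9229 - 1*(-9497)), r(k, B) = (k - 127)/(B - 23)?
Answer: -1430420250794233/1273428 ≈ -1.1233e+9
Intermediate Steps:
r(k, B) = (-127 + k)/(-23 + B)
g = 11806 (g = 12074 - (-9229 + 9497) = 12074 - 1*268 = 12074 - 268 = 11806)
r(-20, -85)/(-35373) + M/(1/(18792 + g)) = ((-127 - 20)/(-23 - 85))/(-35373) - 36711/(1/(18792 + 11806)) = (-147/(-108))*(-1/35373) - 36711/(1/30598) = -1/108*(-147)*(-1/35373) - 36711/1/30598 = (49/36)*(-1/35373) - 36711*30598 = -49/1273428 - 1123283178 = -1430420250794233/1273428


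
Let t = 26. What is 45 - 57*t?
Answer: -1437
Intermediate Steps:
45 - 57*t = 45 - 57*26 = 45 - 1482 = -1437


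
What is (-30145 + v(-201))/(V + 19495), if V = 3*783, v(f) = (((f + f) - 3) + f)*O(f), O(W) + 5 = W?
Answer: 94691/21844 ≈ 4.3349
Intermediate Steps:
O(W) = -5 + W
v(f) = (-5 + f)*(-3 + 3*f) (v(f) = (((f + f) - 3) + f)*(-5 + f) = ((2*f - 3) + f)*(-5 + f) = ((-3 + 2*f) + f)*(-5 + f) = (-3 + 3*f)*(-5 + f) = (-5 + f)*(-3 + 3*f))
V = 2349
(-30145 + v(-201))/(V + 19495) = (-30145 + 3*(-1 - 201)*(-5 - 201))/(2349 + 19495) = (-30145 + 3*(-202)*(-206))/21844 = (-30145 + 124836)*(1/21844) = 94691*(1/21844) = 94691/21844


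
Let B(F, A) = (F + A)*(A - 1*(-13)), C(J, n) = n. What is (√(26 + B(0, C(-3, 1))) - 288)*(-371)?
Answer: 106848 - 742*√10 ≈ 1.0450e+5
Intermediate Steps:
B(F, A) = (13 + A)*(A + F) (B(F, A) = (A + F)*(A + 13) = (A + F)*(13 + A) = (13 + A)*(A + F))
(√(26 + B(0, C(-3, 1))) - 288)*(-371) = (√(26 + (1² + 13*1 + 13*0 + 1*0)) - 288)*(-371) = (√(26 + (1 + 13 + 0 + 0)) - 288)*(-371) = (√(26 + 14) - 288)*(-371) = (√40 - 288)*(-371) = (2*√10 - 288)*(-371) = (-288 + 2*√10)*(-371) = 106848 - 742*√10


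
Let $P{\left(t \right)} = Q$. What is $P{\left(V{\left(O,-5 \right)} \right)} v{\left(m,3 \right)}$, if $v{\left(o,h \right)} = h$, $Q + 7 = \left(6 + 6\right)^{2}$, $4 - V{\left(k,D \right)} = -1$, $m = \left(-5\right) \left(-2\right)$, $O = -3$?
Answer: $411$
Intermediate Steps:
$m = 10$
$V{\left(k,D \right)} = 5$ ($V{\left(k,D \right)} = 4 - -1 = 4 + 1 = 5$)
$Q = 137$ ($Q = -7 + \left(6 + 6\right)^{2} = -7 + 12^{2} = -7 + 144 = 137$)
$P{\left(t \right)} = 137$
$P{\left(V{\left(O,-5 \right)} \right)} v{\left(m,3 \right)} = 137 \cdot 3 = 411$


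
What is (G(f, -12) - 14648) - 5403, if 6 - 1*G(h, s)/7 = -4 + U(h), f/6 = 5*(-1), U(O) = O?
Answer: -19771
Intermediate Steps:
f = -30 (f = 6*(5*(-1)) = 6*(-5) = -30)
G(h, s) = 70 - 7*h (G(h, s) = 42 - 7*(-4 + h) = 42 + (28 - 7*h) = 70 - 7*h)
(G(f, -12) - 14648) - 5403 = ((70 - 7*(-30)) - 14648) - 5403 = ((70 + 210) - 14648) - 5403 = (280 - 14648) - 5403 = -14368 - 5403 = -19771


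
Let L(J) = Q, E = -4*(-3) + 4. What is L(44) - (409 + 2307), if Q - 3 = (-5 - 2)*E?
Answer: -2825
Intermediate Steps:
E = 16 (E = 12 + 4 = 16)
Q = -109 (Q = 3 + (-5 - 2)*16 = 3 - 7*16 = 3 - 112 = -109)
L(J) = -109
L(44) - (409 + 2307) = -109 - (409 + 2307) = -109 - 1*2716 = -109 - 2716 = -2825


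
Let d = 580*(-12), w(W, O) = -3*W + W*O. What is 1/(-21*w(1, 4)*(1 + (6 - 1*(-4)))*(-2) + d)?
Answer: -1/6498 ≈ -0.00015389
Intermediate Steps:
w(W, O) = -3*W + O*W
d = -6960
1/(-21*w(1, 4)*(1 + (6 - 1*(-4)))*(-2) + d) = 1/(-21*1*(-3 + 4)*(1 + (6 - 1*(-4)))*(-2) - 6960) = 1/(-21*1*1*(1 + (6 + 4))*(-2) - 6960) = 1/(-21*(1 + 10)*(-2) - 6960) = 1/(-21*11*(-2) - 6960) = 1/(-231*(-2) - 6960) = 1/(462 - 6960) = 1/(-6498) = -1/6498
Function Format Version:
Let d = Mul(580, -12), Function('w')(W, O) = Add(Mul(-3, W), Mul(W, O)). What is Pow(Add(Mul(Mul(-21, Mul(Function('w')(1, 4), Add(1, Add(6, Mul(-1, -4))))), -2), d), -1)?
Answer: Rational(-1, 6498) ≈ -0.00015389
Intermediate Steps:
Function('w')(W, O) = Add(Mul(-3, W), Mul(O, W))
d = -6960
Pow(Add(Mul(Mul(-21, Mul(Function('w')(1, 4), Add(1, Add(6, Mul(-1, -4))))), -2), d), -1) = Pow(Add(Mul(Mul(-21, Mul(Mul(1, Add(-3, 4)), Add(1, Add(6, Mul(-1, -4))))), -2), -6960), -1) = Pow(Add(Mul(Mul(-21, Mul(Mul(1, 1), Add(1, Add(6, 4)))), -2), -6960), -1) = Pow(Add(Mul(Mul(-21, Mul(1, Add(1, 10))), -2), -6960), -1) = Pow(Add(Mul(Mul(-21, Mul(1, 11)), -2), -6960), -1) = Pow(Add(Mul(Mul(-21, 11), -2), -6960), -1) = Pow(Add(Mul(-231, -2), -6960), -1) = Pow(Add(462, -6960), -1) = Pow(-6498, -1) = Rational(-1, 6498)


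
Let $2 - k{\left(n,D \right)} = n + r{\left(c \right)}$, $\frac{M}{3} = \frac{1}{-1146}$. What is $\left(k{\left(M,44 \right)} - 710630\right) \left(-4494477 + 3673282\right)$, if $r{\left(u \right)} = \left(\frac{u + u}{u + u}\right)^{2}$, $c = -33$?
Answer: $\frac{222921822171015}{382} \approx 5.8357 \cdot 10^{11}$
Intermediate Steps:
$M = - \frac{1}{382}$ ($M = \frac{3}{-1146} = 3 \left(- \frac{1}{1146}\right) = - \frac{1}{382} \approx -0.0026178$)
$r{\left(u \right)} = 1$ ($r{\left(u \right)} = \left(\frac{2 u}{2 u}\right)^{2} = \left(2 u \frac{1}{2 u}\right)^{2} = 1^{2} = 1$)
$k{\left(n,D \right)} = 1 - n$ ($k{\left(n,D \right)} = 2 - \left(n + 1\right) = 2 - \left(1 + n\right) = 1 - n$)
$\left(k{\left(M,44 \right)} - 710630\right) \left(-4494477 + 3673282\right) = \left(\left(1 - - \frac{1}{382}\right) - 710630\right) \left(-4494477 + 3673282\right) = \left(\left(1 + \frac{1}{382}\right) - 710630\right) \left(-821195\right) = \left(\frac{383}{382} - 710630\right) \left(-821195\right) = \left(- \frac{271460277}{382}\right) \left(-821195\right) = \frac{222921822171015}{382}$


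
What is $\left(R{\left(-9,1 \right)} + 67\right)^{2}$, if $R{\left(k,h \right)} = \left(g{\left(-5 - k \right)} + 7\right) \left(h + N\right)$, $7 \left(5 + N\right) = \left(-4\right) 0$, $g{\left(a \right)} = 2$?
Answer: $961$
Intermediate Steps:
$N = -5$ ($N = -5 + \frac{\left(-4\right) 0}{7} = -5 + \frac{1}{7} \cdot 0 = -5 + 0 = -5$)
$R{\left(k,h \right)} = -45 + 9 h$ ($R{\left(k,h \right)} = \left(2 + 7\right) \left(h - 5\right) = 9 \left(-5 + h\right) = -45 + 9 h$)
$\left(R{\left(-9,1 \right)} + 67\right)^{2} = \left(\left(-45 + 9 \cdot 1\right) + 67\right)^{2} = \left(\left(-45 + 9\right) + 67\right)^{2} = \left(-36 + 67\right)^{2} = 31^{2} = 961$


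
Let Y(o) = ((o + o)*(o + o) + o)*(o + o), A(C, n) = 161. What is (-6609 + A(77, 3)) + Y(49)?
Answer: 939546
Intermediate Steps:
Y(o) = 2*o*(o + 4*o²) (Y(o) = ((2*o)*(2*o) + o)*(2*o) = (4*o² + o)*(2*o) = (o + 4*o²)*(2*o) = 2*o*(o + 4*o²))
(-6609 + A(77, 3)) + Y(49) = (-6609 + 161) + 49²*(2 + 8*49) = -6448 + 2401*(2 + 392) = -6448 + 2401*394 = -6448 + 945994 = 939546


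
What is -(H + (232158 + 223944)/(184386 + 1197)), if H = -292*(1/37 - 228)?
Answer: -152370505478/2288857 ≈ -66571.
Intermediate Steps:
H = 2463020/37 (H = -292*(1/37 - 228) = -292*(-8435/37) = 2463020/37 ≈ 66568.)
-(H + (232158 + 223944)/(184386 + 1197)) = -(2463020/37 + (232158 + 223944)/(184386 + 1197)) = -(2463020/37 + 456102/185583) = -(2463020/37 + 456102*(1/185583)) = -(2463020/37 + 152034/61861) = -1*152370505478/2288857 = -152370505478/2288857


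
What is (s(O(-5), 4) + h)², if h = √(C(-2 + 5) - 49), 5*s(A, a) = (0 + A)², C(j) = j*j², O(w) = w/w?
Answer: -549/25 + 2*I*√22/5 ≈ -21.96 + 1.8762*I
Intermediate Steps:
O(w) = 1
C(j) = j³
s(A, a) = A²/5 (s(A, a) = (0 + A)²/5 = A²/5)
h = I*√22 (h = √((-2 + 5)³ - 49) = √(3³ - 49) = √(27 - 49) = √(-22) = I*√22 ≈ 4.6904*I)
(s(O(-5), 4) + h)² = ((⅕)*1² + I*√22)² = ((⅕)*1 + I*√22)² = (⅕ + I*√22)²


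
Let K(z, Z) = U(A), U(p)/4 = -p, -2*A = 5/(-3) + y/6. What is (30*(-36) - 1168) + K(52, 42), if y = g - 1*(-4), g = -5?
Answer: -6755/3 ≈ -2251.7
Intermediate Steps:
y = -1 (y = -5 - 1*(-4) = -5 + 4 = -1)
A = 11/12 (A = -(5/(-3) - 1/6)/2 = -(5*(-1/3) - 1*1/6)/2 = -(-5/3 - 1/6)/2 = -1/2*(-11/6) = 11/12 ≈ 0.91667)
U(p) = -4*p (U(p) = 4*(-p) = -4*p)
K(z, Z) = -11/3 (K(z, Z) = -4*11/12 = -11/3)
(30*(-36) - 1168) + K(52, 42) = (30*(-36) - 1168) - 11/3 = (-1080 - 1168) - 11/3 = -2248 - 11/3 = -6755/3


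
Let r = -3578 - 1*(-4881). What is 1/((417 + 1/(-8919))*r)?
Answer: 8919/4846146266 ≈ 1.8404e-6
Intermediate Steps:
r = 1303 (r = -3578 + 4881 = 1303)
1/((417 + 1/(-8919))*r) = 1/((417 + 1/(-8919))*1303) = (1/1303)/(417 - 1/8919) = (1/1303)/(3719222/8919) = (8919/3719222)*(1/1303) = 8919/4846146266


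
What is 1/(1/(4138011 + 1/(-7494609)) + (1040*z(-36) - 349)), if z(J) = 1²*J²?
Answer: 31012774482698/41789434500472705327 ≈ 7.4212e-7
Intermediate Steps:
z(J) = J² (z(J) = 1*J² = J²)
1/(1/(4138011 + 1/(-7494609)) + (1040*z(-36) - 349)) = 1/(1/(4138011 + 1/(-7494609)) + (1040*(-36)² - 349)) = 1/(1/(4138011 - 1/7494609) + (1040*1296 - 349)) = 1/(1/(31012774482698/7494609) + (1347840 - 349)) = 1/(7494609/31012774482698 + 1347491) = 1/(41789434500472705327/31012774482698) = 31012774482698/41789434500472705327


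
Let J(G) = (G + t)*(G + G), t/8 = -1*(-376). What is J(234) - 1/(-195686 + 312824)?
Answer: 177728333327/117138 ≈ 1.5173e+6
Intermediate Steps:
t = 3008 (t = 8*(-1*(-376)) = 8*376 = 3008)
J(G) = 2*G*(3008 + G) (J(G) = (G + 3008)*(G + G) = (3008 + G)*(2*G) = 2*G*(3008 + G))
J(234) - 1/(-195686 + 312824) = 2*234*(3008 + 234) - 1/(-195686 + 312824) = 2*234*3242 - 1/117138 = 1517256 - 1*1/117138 = 1517256 - 1/117138 = 177728333327/117138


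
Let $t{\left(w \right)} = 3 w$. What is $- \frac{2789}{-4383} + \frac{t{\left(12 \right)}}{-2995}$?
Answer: $\frac{8195267}{13127085} \approx 0.6243$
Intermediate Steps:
$- \frac{2789}{-4383} + \frac{t{\left(12 \right)}}{-2995} = - \frac{2789}{-4383} + \frac{3 \cdot 12}{-2995} = \left(-2789\right) \left(- \frac{1}{4383}\right) + 36 \left(- \frac{1}{2995}\right) = \frac{2789}{4383} - \frac{36}{2995} = \frac{8195267}{13127085}$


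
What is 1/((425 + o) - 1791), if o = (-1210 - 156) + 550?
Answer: -1/2182 ≈ -0.00045829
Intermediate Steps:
o = -816 (o = -1366 + 550 = -816)
1/((425 + o) - 1791) = 1/((425 - 816) - 1791) = 1/(-391 - 1791) = 1/(-2182) = -1/2182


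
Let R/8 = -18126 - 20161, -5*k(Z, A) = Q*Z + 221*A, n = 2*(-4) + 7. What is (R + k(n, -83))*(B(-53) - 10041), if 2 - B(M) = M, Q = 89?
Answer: 15109297328/5 ≈ 3.0219e+9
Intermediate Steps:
B(M) = 2 - M
n = -1 (n = -8 + 7 = -1)
k(Z, A) = -221*A/5 - 89*Z/5 (k(Z, A) = -(89*Z + 221*A)/5 = -221*A/5 - 89*Z/5)
R = -306296 (R = 8*(-18126 - 20161) = 8*(-38287) = -306296)
(R + k(n, -83))*(B(-53) - 10041) = (-306296 + (-221/5*(-83) - 89/5*(-1)))*((2 - 1*(-53)) - 10041) = (-306296 + (18343/5 + 89/5))*((2 + 53) - 10041) = (-306296 + 18432/5)*(55 - 10041) = -1513048/5*(-9986) = 15109297328/5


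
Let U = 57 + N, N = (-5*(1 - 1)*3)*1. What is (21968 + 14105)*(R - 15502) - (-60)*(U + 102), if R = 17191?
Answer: 60936837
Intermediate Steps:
N = 0 (N = (-5*0*3)*1 = (0*3)*1 = 0*1 = 0)
U = 57 (U = 57 + 0 = 57)
(21968 + 14105)*(R - 15502) - (-60)*(U + 102) = (21968 + 14105)*(17191 - 15502) - (-60)*(57 + 102) = 36073*1689 - (-60)*159 = 60927297 - 1*(-9540) = 60927297 + 9540 = 60936837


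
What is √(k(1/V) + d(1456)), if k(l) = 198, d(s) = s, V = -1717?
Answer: √1654 ≈ 40.669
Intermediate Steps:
√(k(1/V) + d(1456)) = √(198 + 1456) = √1654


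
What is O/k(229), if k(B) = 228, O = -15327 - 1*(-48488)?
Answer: 33161/228 ≈ 145.44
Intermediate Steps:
O = 33161 (O = -15327 + 48488 = 33161)
O/k(229) = 33161/228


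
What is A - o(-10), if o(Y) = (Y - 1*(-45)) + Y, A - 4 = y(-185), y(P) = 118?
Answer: 97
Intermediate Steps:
A = 122 (A = 4 + 118 = 122)
o(Y) = 45 + 2*Y (o(Y) = (Y + 45) + Y = (45 + Y) + Y = 45 + 2*Y)
A - o(-10) = 122 - (45 + 2*(-10)) = 122 - (45 - 20) = 122 - 1*25 = 122 - 25 = 97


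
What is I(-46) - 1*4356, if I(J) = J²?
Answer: -2240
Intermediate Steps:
I(-46) - 1*4356 = (-46)² - 1*4356 = 2116 - 4356 = -2240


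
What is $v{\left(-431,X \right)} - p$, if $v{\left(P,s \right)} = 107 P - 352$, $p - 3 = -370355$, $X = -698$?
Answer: $323883$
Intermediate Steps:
$p = -370352$ ($p = 3 - 370355 = -370352$)
$v{\left(P,s \right)} = -352 + 107 P$
$v{\left(-431,X \right)} - p = \left(-352 + 107 \left(-431\right)\right) - -370352 = \left(-352 - 46117\right) + 370352 = -46469 + 370352 = 323883$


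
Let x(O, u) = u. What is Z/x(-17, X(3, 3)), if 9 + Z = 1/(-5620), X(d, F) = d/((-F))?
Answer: 50581/5620 ≈ 9.0002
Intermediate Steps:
X(d, F) = -d/F (X(d, F) = (-1/F)*d = -d/F)
Z = -50581/5620 (Z = -9 + 1/(-5620) = -9 - 1/5620 = -50581/5620 ≈ -9.0002)
Z/x(-17, X(3, 3)) = -50581*(-1/1)/5620 = -50581/5620/(-1) = -50581/5620*(-1) = 50581/5620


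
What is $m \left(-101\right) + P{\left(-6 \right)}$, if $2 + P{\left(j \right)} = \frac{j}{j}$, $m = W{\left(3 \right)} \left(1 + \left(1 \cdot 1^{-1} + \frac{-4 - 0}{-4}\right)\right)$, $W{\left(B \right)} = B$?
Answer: $-910$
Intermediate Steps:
$m = 9$ ($m = 3 \left(1 + \left(1 \cdot 1^{-1} + \frac{-4 - 0}{-4}\right)\right) = 3 \left(1 + \left(1 \cdot 1 + \left(-4 + 0\right) \left(- \frac{1}{4}\right)\right)\right) = 3 \left(1 + \left(1 - -1\right)\right) = 3 \left(1 + \left(1 + 1\right)\right) = 3 \left(1 + 2\right) = 3 \cdot 3 = 9$)
$P{\left(j \right)} = -1$ ($P{\left(j \right)} = -2 + \frac{j}{j} = -2 + 1 = -1$)
$m \left(-101\right) + P{\left(-6 \right)} = 9 \left(-101\right) - 1 = -909 - 1 = -910$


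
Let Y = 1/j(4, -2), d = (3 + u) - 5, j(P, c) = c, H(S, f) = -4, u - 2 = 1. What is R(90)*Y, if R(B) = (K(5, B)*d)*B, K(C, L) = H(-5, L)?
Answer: 180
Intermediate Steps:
u = 3 (u = 2 + 1 = 3)
d = 1 (d = (3 + 3) - 5 = 6 - 5 = 1)
K(C, L) = -4
R(B) = -4*B (R(B) = (-4*1)*B = -4*B)
Y = -½ (Y = 1/(-2) = -½ ≈ -0.50000)
R(90)*Y = -4*90*(-½) = -360*(-½) = 180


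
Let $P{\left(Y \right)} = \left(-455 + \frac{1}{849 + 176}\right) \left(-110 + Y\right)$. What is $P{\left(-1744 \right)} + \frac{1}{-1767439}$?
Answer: $\frac{1528229203327819}{1811624975} \approx 8.4357 \cdot 10^{5}$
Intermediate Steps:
$P{\left(Y \right)} = \frac{10260228}{205} - \frac{466374 Y}{1025}$ ($P{\left(Y \right)} = \left(-455 + \frac{1}{1025}\right) \left(-110 + Y\right) = - \frac{466374 \left(-110 + Y\right)}{1025} = \frac{10260228}{205} - \frac{466374 Y}{1025}$)
$P{\left(-1744 \right)} + \frac{1}{-1767439} = \left(\frac{10260228}{205} - - \frac{813356256}{1025}\right) + \frac{1}{-1767439} = \left(\frac{10260228}{205} + \frac{813356256}{1025}\right) - \frac{1}{1767439} = \frac{864657396}{1025} - \frac{1}{1767439} = \frac{1528229203327819}{1811624975}$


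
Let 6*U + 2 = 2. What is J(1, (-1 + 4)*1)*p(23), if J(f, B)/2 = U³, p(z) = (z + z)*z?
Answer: 0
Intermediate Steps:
U = 0 (U = -⅓ + (⅙)*2 = -⅓ + ⅓ = 0)
p(z) = 2*z² (p(z) = (2*z)*z = 2*z²)
J(f, B) = 0 (J(f, B) = 2*0³ = 2*0 = 0)
J(1, (-1 + 4)*1)*p(23) = 0*(2*23²) = 0*(2*529) = 0*1058 = 0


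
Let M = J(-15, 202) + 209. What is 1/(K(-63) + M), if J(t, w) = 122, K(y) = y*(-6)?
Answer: 1/709 ≈ 0.0014104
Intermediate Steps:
K(y) = -6*y
M = 331 (M = 122 + 209 = 331)
1/(K(-63) + M) = 1/(-6*(-63) + 331) = 1/(378 + 331) = 1/709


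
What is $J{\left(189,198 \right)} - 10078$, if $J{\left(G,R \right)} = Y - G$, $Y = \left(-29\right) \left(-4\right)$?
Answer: $-10151$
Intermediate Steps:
$Y = 116$
$J{\left(G,R \right)} = 116 - G$
$J{\left(189,198 \right)} - 10078 = \left(116 - 189\right) - 10078 = -73 - 10078 = -10151$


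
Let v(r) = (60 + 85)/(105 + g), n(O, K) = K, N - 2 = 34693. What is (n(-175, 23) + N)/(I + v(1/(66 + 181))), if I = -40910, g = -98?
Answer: -243026/286225 ≈ -0.84907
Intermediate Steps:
N = 34695 (N = 2 + 34693 = 34695)
v(r) = 145/7 (v(r) = (60 + 85)/(105 - 98) = 145/7)
(n(-175, 23) + N)/(I + v(1/(66 + 181))) = (23 + 34695)/(-40910 + 145/7) = 34718/(-286225/7) = 34718*(-7/286225) = -243026/286225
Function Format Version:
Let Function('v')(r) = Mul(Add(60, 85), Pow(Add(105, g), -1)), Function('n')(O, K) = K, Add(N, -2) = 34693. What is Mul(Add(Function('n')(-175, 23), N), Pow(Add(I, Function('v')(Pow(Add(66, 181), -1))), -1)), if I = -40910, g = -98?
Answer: Rational(-243026, 286225) ≈ -0.84907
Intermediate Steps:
N = 34695 (N = Add(2, 34693) = 34695)
Function('v')(r) = Rational(145, 7) (Function('v')(r) = Mul(Add(60, 85), Pow(Add(105, -98), -1)) = Mul(145, Pow(7, -1)) = Mul(145, Rational(1, 7)) = Rational(145, 7))
Mul(Add(Function('n')(-175, 23), N), Pow(Add(I, Function('v')(Pow(Add(66, 181), -1))), -1)) = Mul(Add(23, 34695), Pow(Add(-40910, Rational(145, 7)), -1)) = Mul(34718, Pow(Rational(-286225, 7), -1)) = Mul(34718, Rational(-7, 286225)) = Rational(-243026, 286225)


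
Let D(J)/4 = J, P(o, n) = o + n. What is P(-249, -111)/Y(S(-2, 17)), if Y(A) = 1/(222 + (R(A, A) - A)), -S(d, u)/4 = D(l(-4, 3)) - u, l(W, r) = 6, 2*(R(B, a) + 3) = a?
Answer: -83880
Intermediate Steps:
R(B, a) = -3 + a/2
P(o, n) = n + o
D(J) = 4*J
S(d, u) = -96 + 4*u (S(d, u) = -4*(4*6 - u) = -4*(24 - u) = -96 + 4*u)
Y(A) = 1/(219 - A/2) (Y(A) = 1/(222 + ((-3 + A/2) - A)) = 1/(222 + (-3 - A/2)) = 1/(219 - A/2))
P(-249, -111)/Y(S(-2, 17)) = (-111 - 249)/((2/(438 - (-96 + 4*17)))) = -(78840 - 180*(-96 + 68)) = -360/(2/(438 - 1*(-28))) = -360/(2/(438 + 28)) = -360/(2/466) = -360/(2*(1/466)) = -360/1/233 = -360*233 = -83880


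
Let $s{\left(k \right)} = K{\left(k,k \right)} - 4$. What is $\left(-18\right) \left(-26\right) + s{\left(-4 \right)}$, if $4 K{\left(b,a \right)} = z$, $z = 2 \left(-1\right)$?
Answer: $\frac{927}{2} \approx 463.5$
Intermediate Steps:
$z = -2$
$K{\left(b,a \right)} = - \frac{1}{2}$ ($K{\left(b,a \right)} = \frac{1}{4} \left(-2\right) = - \frac{1}{2}$)
$s{\left(k \right)} = - \frac{9}{2}$ ($s{\left(k \right)} = - \frac{1}{2} - 4 = - \frac{9}{2}$)
$\left(-18\right) \left(-26\right) + s{\left(-4 \right)} = \left(-18\right) \left(-26\right) - \frac{9}{2} = 468 - \frac{9}{2} = \frac{927}{2}$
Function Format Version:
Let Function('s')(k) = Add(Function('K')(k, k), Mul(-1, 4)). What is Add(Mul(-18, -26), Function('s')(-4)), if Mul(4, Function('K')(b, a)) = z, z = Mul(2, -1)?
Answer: Rational(927, 2) ≈ 463.50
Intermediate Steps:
z = -2
Function('K')(b, a) = Rational(-1, 2) (Function('K')(b, a) = Mul(Rational(1, 4), -2) = Rational(-1, 2))
Function('s')(k) = Rational(-9, 2) (Function('s')(k) = Add(Rational(-1, 2), Mul(-1, 4)) = Add(Rational(-1, 2), -4) = Rational(-9, 2))
Add(Mul(-18, -26), Function('s')(-4)) = Add(Mul(-18, -26), Rational(-9, 2)) = Add(468, Rational(-9, 2)) = Rational(927, 2)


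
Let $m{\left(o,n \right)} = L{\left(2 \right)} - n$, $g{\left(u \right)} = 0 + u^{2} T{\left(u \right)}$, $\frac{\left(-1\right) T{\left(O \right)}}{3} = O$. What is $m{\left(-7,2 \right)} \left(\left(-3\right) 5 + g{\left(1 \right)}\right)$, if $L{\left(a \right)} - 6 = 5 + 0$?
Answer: $-162$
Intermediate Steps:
$L{\left(a \right)} = 11$ ($L{\left(a \right)} = 6 + \left(5 + 0\right) = 6 + 5 = 11$)
$T{\left(O \right)} = - 3 O$
$g{\left(u \right)} = - 3 u^{3}$ ($g{\left(u \right)} = 0 + u^{2} \left(- 3 u\right) = 0 - 3 u^{3} = - 3 u^{3}$)
$m{\left(o,n \right)} = 11 - n$
$m{\left(-7,2 \right)} \left(\left(-3\right) 5 + g{\left(1 \right)}\right) = \left(11 - 2\right) \left(\left(-3\right) 5 - 3 \cdot 1^{3}\right) = \left(11 - 2\right) \left(-15 - 3\right) = 9 \left(-15 - 3\right) = 9 \left(-18\right) = -162$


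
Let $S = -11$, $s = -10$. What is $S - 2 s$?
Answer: $9$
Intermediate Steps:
$S - 2 s = -11 - -20 = -11 + 20 = 9$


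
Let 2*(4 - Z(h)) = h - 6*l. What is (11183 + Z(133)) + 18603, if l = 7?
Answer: 59489/2 ≈ 29745.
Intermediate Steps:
Z(h) = 25 - h/2 (Z(h) = 4 - (h - 6*7)/2 = 4 - (h - 42)/2 = 4 - (-42 + h)/2 = 4 + (21 - h/2) = 25 - h/2)
(11183 + Z(133)) + 18603 = (11183 + (25 - 1/2*133)) + 18603 = (11183 + (25 - 133/2)) + 18603 = (11183 - 83/2) + 18603 = 22283/2 + 18603 = 59489/2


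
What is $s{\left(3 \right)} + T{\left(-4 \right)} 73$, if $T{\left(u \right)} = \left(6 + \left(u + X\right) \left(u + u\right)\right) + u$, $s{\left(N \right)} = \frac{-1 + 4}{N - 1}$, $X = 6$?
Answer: $- \frac{2041}{2} \approx -1020.5$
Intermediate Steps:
$s{\left(N \right)} = \frac{3}{-1 + N}$
$T{\left(u \right)} = 6 + u + 2 u \left(6 + u\right)$ ($T{\left(u \right)} = \left(6 + \left(u + 6\right) \left(u + u\right)\right) + u = \left(6 + \left(6 + u\right) 2 u\right) + u = \left(6 + 2 u \left(6 + u\right)\right) + u = 6 + u + 2 u \left(6 + u\right)$)
$s{\left(3 \right)} + T{\left(-4 \right)} 73 = \frac{3}{-1 + 3} + \left(6 + 2 \left(-4\right)^{2} + 13 \left(-4\right)\right) 73 = \frac{3}{2} + \left(6 + 2 \cdot 16 - 52\right) 73 = 3 \cdot \frac{1}{2} + \left(6 + 32 - 52\right) 73 = \frac{3}{2} - 1022 = - \frac{2041}{2}$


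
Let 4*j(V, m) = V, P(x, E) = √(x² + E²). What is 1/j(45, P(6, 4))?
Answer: 4/45 ≈ 0.088889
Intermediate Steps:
P(x, E) = √(E² + x²)
j(V, m) = V/4
1/j(45, P(6, 4)) = 1/((¼)*45) = 1/(45/4) = 4/45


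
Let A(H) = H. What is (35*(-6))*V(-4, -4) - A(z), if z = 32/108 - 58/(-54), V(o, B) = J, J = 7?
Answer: -39727/27 ≈ -1471.4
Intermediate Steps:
V(o, B) = 7
z = 37/27 (z = 32*(1/108) - 58*(-1/54) = 8/27 + 29/27 = 37/27 ≈ 1.3704)
(35*(-6))*V(-4, -4) - A(z) = (35*(-6))*7 - 1*37/27 = -210*7 - 37/27 = -1470 - 37/27 = -39727/27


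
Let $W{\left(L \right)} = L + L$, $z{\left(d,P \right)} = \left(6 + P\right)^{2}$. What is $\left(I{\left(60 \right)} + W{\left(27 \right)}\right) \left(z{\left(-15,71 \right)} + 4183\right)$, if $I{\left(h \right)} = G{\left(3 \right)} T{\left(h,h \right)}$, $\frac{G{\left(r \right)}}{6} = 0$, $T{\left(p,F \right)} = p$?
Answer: $546048$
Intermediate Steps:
$G{\left(r \right)} = 0$ ($G{\left(r \right)} = 6 \cdot 0 = 0$)
$I{\left(h \right)} = 0$ ($I{\left(h \right)} = 0 h = 0$)
$W{\left(L \right)} = 2 L$
$\left(I{\left(60 \right)} + W{\left(27 \right)}\right) \left(z{\left(-15,71 \right)} + 4183\right) = \left(0 + 2 \cdot 27\right) \left(\left(6 + 71\right)^{2} + 4183\right) = \left(0 + 54\right) \left(77^{2} + 4183\right) = 54 \left(5929 + 4183\right) = 54 \cdot 10112 = 546048$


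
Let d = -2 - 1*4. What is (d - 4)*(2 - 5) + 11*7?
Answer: 107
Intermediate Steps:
d = -6 (d = -2 - 4 = -6)
(d - 4)*(2 - 5) + 11*7 = (-6 - 4)*(2 - 5) + 11*7 = -10*(-3) + 77 = 30 + 77 = 107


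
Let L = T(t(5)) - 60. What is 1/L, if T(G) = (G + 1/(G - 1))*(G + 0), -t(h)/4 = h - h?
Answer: -1/60 ≈ -0.016667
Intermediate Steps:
t(h) = 0 (t(h) = -4*(h - h) = -4*0 = 0)
T(G) = G*(G + 1/(-1 + G)) (T(G) = (G + 1/(-1 + G))*G = G*(G + 1/(-1 + G)))
L = -60 (L = 0*(1 + 0**2 - 1*0)/(-1 + 0) - 60 = 0*(1 + 0 + 0)/(-1) - 60 = 0*(-1)*1 - 60 = 0 - 60 = -60)
1/L = 1/(-60) = -1/60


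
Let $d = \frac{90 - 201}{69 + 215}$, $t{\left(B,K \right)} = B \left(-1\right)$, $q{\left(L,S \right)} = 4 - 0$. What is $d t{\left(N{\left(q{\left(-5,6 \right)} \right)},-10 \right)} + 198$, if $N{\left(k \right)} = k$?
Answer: $\frac{14169}{71} \approx 199.56$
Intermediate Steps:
$q{\left(L,S \right)} = 4$ ($q{\left(L,S \right)} = 4 + 0 = 4$)
$t{\left(B,K \right)} = - B$
$d = - \frac{111}{284} \approx -0.39085$
$d t{\left(N{\left(q{\left(-5,6 \right)} \right)},-10 \right)} + 198 = - \frac{111 \left(\left(-1\right) 4\right)}{284} + 198 = \left(- \frac{111}{284}\right) \left(-4\right) + 198 = \frac{111}{71} + 198 = \frac{14169}{71}$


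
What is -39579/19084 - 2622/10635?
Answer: -156986971/67652780 ≈ -2.3205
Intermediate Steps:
-39579/19084 - 2622/10635 = -39579*1/19084 - 2622*1/10635 = -39579/19084 - 874/3545 = -156986971/67652780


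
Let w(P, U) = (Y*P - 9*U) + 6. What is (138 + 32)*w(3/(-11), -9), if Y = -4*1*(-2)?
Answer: 158610/11 ≈ 14419.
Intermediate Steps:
Y = 8 (Y = -4*(-2) = 8)
w(P, U) = 6 - 9*U + 8*P (w(P, U) = (8*P - 9*U) + 6 = (-9*U + 8*P) + 6 = 6 - 9*U + 8*P)
(138 + 32)*w(3/(-11), -9) = (138 + 32)*(6 - 9*(-9) + 8*(3/(-11))) = 170*(6 + 81 + 8*(3*(-1/11))) = 170*(6 + 81 + 8*(-3/11)) = 170*(6 + 81 - 24/11) = 170*(933/11) = 158610/11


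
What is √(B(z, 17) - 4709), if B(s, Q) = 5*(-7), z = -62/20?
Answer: 2*I*√1186 ≈ 68.877*I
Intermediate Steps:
z = -31/10 (z = -62*1/20 = -31/10 ≈ -3.1000)
B(s, Q) = -35
√(B(z, 17) - 4709) = √(-35 - 4709) = √(-4744) = 2*I*√1186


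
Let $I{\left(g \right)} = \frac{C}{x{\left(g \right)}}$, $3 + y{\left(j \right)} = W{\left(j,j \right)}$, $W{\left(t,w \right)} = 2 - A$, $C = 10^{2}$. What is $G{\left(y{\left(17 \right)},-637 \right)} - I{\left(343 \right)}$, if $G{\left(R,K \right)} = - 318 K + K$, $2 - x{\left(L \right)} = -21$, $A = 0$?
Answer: $\frac{4644267}{23} \approx 2.0192 \cdot 10^{5}$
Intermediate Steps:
$x{\left(L \right)} = 23$ ($x{\left(L \right)} = 2 - -21 = 2 + 21 = 23$)
$C = 100$
$W{\left(t,w \right)} = 2$ ($W{\left(t,w \right)} = 2 - 0 = 2 + 0 = 2$)
$y{\left(j \right)} = -1$ ($y{\left(j \right)} = -3 + 2 = -1$)
$G{\left(R,K \right)} = - 317 K$
$I{\left(g \right)} = \frac{100}{23}$
$G{\left(y{\left(17 \right)},-637 \right)} - I{\left(343 \right)} = \left(-317\right) \left(-637\right) - \frac{100}{23} = 201929 - \frac{100}{23} = \frac{4644267}{23}$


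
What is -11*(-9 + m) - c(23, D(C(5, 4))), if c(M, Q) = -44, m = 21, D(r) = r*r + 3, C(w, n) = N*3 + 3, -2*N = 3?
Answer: -88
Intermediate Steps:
N = -3/2 (N = -½*3 = -3/2 ≈ -1.5000)
C(w, n) = -3/2 (C(w, n) = -3/2*3 + 3 = -9/2 + 3 = -3/2)
D(r) = 3 + r² (D(r) = r² + 3 = 3 + r²)
-11*(-9 + m) - c(23, D(C(5, 4))) = -11*(-9 + 21) - 1*(-44) = -11*12 + 44 = -132 + 44 = -88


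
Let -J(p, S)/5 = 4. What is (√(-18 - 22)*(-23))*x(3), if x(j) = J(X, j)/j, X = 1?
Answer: 920*I*√10/3 ≈ 969.77*I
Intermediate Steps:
J(p, S) = -20 (J(p, S) = -5*4 = -20)
x(j) = -20/j
(√(-18 - 22)*(-23))*x(3) = (√(-18 - 22)*(-23))*(-20/3) = (√(-40)*(-23))*(-20*⅓) = ((2*I*√10)*(-23))*(-20/3) = -46*I*√10*(-20/3) = 920*I*√10/3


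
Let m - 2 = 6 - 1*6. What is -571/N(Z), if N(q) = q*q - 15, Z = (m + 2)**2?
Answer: -571/241 ≈ -2.3693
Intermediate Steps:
m = 2 (m = 2 + (6 - 1*6) = 2 + (6 - 6) = 2 + 0 = 2)
Z = 16 (Z = (2 + 2)**2 = 4**2 = 16)
N(q) = -15 + q**2 (N(q) = q**2 - 15 = -15 + q**2)
-571/N(Z) = -571/(-15 + 16**2) = -571/(-15 + 256) = -571/241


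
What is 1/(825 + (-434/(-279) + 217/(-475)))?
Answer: 4275/3531572 ≈ 0.0012105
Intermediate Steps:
1/(825 + (-434/(-279) + 217/(-475))) = 1/(825 + (-434*(-1/279) + 217*(-1/475))) = 1/(825 + (14/9 - 217/475)) = 1/(825 + 4697/4275) = 1/(3531572/4275) = 4275/3531572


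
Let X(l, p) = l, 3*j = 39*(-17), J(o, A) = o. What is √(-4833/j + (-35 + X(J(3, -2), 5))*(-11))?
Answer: 5*√730405/221 ≈ 19.336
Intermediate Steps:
j = -221 (j = (39*(-17))/3 = (⅓)*(-663) = -221)
√(-4833/j + (-35 + X(J(3, -2), 5))*(-11)) = √(-4833/(-221) + (-35 + 3)*(-11)) = √(-4833*(-1/221) - 32*(-11)) = √(4833/221 + 352) = √(82625/221) = 5*√730405/221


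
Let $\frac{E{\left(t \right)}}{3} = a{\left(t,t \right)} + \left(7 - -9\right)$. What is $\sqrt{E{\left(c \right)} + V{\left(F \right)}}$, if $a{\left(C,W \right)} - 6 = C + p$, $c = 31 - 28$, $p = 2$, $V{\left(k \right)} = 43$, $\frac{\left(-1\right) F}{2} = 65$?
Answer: $2 \sqrt{31} \approx 11.136$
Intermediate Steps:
$F = -130$ ($F = \left(-2\right) 65 = -130$)
$c = 3$
$a{\left(C,W \right)} = 8 + C$ ($a{\left(C,W \right)} = 6 + \left(C + 2\right) = 6 + \left(2 + C\right) = 8 + C$)
$E{\left(t \right)} = 72 + 3 t$ ($E{\left(t \right)} = 3 \left(\left(8 + t\right) + \left(7 - -9\right)\right) = 3 \left(\left(8 + t\right) + \left(7 + 9\right)\right) = 3 \left(\left(8 + t\right) + 16\right) = 3 \left(24 + t\right) = 72 + 3 t$)
$\sqrt{E{\left(c \right)} + V{\left(F \right)}} = \sqrt{\left(72 + 3 \cdot 3\right) + 43} = \sqrt{\left(72 + 9\right) + 43} = \sqrt{81 + 43} = \sqrt{124} = 2 \sqrt{31}$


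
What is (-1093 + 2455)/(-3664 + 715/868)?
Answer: -394072/1059879 ≈ -0.37181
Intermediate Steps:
(-1093 + 2455)/(-3664 + 715/868) = 1362/(-3664 + 715*(1/868)) = 1362/(-3664 + 715/868) = 1362/(-3179637/868) = 1362*(-868/3179637) = -394072/1059879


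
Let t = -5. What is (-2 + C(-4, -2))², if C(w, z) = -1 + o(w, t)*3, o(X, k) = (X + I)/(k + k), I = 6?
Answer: 324/25 ≈ 12.960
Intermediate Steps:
o(X, k) = (6 + X)/(2*k) (o(X, k) = (X + 6)/(k + k) = (6 + X)/((2*k)) = (6 + X)*(1/(2*k)) = (6 + X)/(2*k))
C(w, z) = -14/5 - 3*w/10 (C(w, z) = -1 + ((½)*(6 + w)/(-5))*3 = -1 + ((½)*(-⅕)*(6 + w))*3 = -1 + (-⅗ - w/10)*3 = -1 + (-9/5 - 3*w/10) = -14/5 - 3*w/10)
(-2 + C(-4, -2))² = (-2 + (-14/5 - 3/10*(-4)))² = (-2 + (-14/5 + 6/5))² = (-2 - 8/5)² = (-18/5)² = 324/25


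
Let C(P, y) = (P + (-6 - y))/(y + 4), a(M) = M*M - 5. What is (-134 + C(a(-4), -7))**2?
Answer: 19044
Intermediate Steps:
a(M) = -5 + M**2 (a(M) = M**2 - 5 = -5 + M**2)
C(P, y) = (-6 + P - y)/(4 + y)
(-134 + C(a(-4), -7))**2 = (-134 + (-6 + (-5 + (-4)**2) - 1*(-7))/(4 - 7))**2 = (-134 + (-6 + (-5 + 16) + 7)/(-3))**2 = (-134 - (-6 + 11 + 7)/3)**2 = (-134 - 1/3*12)**2 = (-134 - 4)**2 = (-138)**2 = 19044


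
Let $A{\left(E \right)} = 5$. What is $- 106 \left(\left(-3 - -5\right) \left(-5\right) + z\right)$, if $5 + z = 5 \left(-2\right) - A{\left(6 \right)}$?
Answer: $3180$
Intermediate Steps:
$z = -20$ ($z = -5 + \left(5 \left(-2\right) - 5\right) = -5 - 15 = -20$)
$- 106 \left(\left(-3 - -5\right) \left(-5\right) + z\right) = - 106 \left(\left(-3 - -5\right) \left(-5\right) - 20\right) = - 106 \left(\left(-3 + 5\right) \left(-5\right) - 20\right) = - 106 \left(2 \left(-5\right) - 20\right) = - 106 \left(-10 - 20\right) = \left(-106\right) \left(-30\right) = 3180$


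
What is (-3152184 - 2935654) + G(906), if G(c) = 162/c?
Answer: -919263511/151 ≈ -6.0878e+6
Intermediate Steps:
(-3152184 - 2935654) + G(906) = (-3152184 - 2935654) + 162/906 = -6087838 + 162*(1/906) = -6087838 + 27/151 = -919263511/151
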